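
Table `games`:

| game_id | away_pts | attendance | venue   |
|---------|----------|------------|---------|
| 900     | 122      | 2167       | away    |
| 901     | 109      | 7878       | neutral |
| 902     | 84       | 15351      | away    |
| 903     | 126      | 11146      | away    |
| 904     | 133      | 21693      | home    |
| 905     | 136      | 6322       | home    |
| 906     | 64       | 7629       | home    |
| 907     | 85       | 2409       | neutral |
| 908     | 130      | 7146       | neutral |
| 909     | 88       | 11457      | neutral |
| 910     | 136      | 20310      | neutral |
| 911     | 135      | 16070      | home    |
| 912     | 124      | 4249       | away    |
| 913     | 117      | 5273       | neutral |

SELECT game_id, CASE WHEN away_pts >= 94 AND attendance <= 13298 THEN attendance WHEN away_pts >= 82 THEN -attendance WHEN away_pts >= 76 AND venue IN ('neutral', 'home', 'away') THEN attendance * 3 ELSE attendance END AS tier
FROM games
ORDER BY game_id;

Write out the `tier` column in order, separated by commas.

game_id=900: away_pts >= 94 AND attendance <= 13298 → 2167
game_id=901: away_pts >= 94 AND attendance <= 13298 → 7878
game_id=902: away_pts >= 82 → -15351
game_id=903: away_pts >= 94 AND attendance <= 13298 → 11146
game_id=904: away_pts >= 82 → -21693
game_id=905: away_pts >= 94 AND attendance <= 13298 → 6322
game_id=906: ELSE → 7629
game_id=907: away_pts >= 82 → -2409
game_id=908: away_pts >= 94 AND attendance <= 13298 → 7146
game_id=909: away_pts >= 82 → -11457
game_id=910: away_pts >= 82 → -20310
game_id=911: away_pts >= 82 → -16070
game_id=912: away_pts >= 94 AND attendance <= 13298 → 4249
game_id=913: away_pts >= 94 AND attendance <= 13298 → 5273

2167, 7878, -15351, 11146, -21693, 6322, 7629, -2409, 7146, -11457, -20310, -16070, 4249, 5273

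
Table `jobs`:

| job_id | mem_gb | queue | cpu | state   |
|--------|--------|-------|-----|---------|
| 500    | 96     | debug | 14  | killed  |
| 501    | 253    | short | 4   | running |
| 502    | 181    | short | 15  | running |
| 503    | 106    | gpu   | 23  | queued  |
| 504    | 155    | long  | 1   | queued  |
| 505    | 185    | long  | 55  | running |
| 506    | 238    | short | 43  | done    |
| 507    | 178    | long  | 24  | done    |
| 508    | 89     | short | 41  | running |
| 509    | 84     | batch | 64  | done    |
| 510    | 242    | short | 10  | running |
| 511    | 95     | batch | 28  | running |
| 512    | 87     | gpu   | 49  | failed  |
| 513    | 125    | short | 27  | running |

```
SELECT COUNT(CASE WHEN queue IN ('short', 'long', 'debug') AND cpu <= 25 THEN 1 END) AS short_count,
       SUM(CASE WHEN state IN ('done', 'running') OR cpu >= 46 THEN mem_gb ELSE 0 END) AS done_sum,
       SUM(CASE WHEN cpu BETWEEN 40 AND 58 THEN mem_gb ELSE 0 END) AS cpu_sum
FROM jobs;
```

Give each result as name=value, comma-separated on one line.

short_count=6, done_sum=1757, cpu_sum=599

[short_count: queue IN ('short', 'long', 'debug') AND cpu <= 25]
job_id=500: ✓ → 1
job_id=501: ✓ → 1
job_id=502: ✓ → 1
job_id=503: ✗
job_id=504: ✓ → 1
job_id=505: ✗
job_id=506: ✗
job_id=507: ✓ → 1
job_id=508: ✗
job_id=509: ✗
job_id=510: ✓ → 1
job_id=511: ✗
job_id=512: ✗
job_id=513: ✗
short_count = COUNT(1, 1, 1, 1, 1, 1) = 6
—
[done_sum: state IN ('done', 'running') OR cpu >= 46]
job_id=500: ✗
job_id=501: ✓ → 253
job_id=502: ✓ → 181
job_id=503: ✗
job_id=504: ✗
job_id=505: ✓ → 185
job_id=506: ✓ → 238
job_id=507: ✓ → 178
job_id=508: ✓ → 89
job_id=509: ✓ → 84
job_id=510: ✓ → 242
job_id=511: ✓ → 95
job_id=512: ✓ → 87
job_id=513: ✓ → 125
done_sum = 253 + 181 + 185 + 238 + 178 + 89 + 84 + 242 + 95 + 87 + 125 = 1757
—
[cpu_sum: cpu BETWEEN 40 AND 58]
job_id=500: ✗
job_id=501: ✗
job_id=502: ✗
job_id=503: ✗
job_id=504: ✗
job_id=505: ✓ → 185
job_id=506: ✓ → 238
job_id=507: ✗
job_id=508: ✓ → 89
job_id=509: ✗
job_id=510: ✗
job_id=511: ✗
job_id=512: ✓ → 87
job_id=513: ✗
cpu_sum = 185 + 238 + 89 + 87 = 599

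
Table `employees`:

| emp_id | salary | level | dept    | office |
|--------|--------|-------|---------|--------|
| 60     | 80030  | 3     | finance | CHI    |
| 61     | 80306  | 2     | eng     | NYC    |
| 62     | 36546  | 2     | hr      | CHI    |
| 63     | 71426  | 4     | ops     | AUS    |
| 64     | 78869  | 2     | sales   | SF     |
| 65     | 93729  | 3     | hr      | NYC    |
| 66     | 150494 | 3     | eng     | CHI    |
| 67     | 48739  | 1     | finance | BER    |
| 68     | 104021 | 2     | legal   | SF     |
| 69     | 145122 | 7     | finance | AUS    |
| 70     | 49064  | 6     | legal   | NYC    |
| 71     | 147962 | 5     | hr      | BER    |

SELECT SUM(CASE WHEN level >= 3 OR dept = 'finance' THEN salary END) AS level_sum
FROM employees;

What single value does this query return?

emp_id=60: ✓ → 80030
emp_id=61: ✗
emp_id=62: ✗
emp_id=63: ✓ → 71426
emp_id=64: ✗
emp_id=65: ✓ → 93729
emp_id=66: ✓ → 150494
emp_id=67: ✓ → 48739
emp_id=68: ✗
emp_id=69: ✓ → 145122
emp_id=70: ✓ → 49064
emp_id=71: ✓ → 147962
level_sum = 80030 + 71426 + 93729 + 150494 + 48739 + 145122 + 49064 + 147962 = 786566

786566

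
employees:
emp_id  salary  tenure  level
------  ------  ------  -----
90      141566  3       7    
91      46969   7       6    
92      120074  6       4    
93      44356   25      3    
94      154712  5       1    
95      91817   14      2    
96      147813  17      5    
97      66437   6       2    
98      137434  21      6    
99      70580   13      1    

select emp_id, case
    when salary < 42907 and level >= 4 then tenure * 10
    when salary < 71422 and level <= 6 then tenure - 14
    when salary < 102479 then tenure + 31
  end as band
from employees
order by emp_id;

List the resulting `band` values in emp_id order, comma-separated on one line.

emp_id=90: (no match → NULL) → NULL
emp_id=91: salary < 71422 and level <= 6 → -7
emp_id=92: (no match → NULL) → NULL
emp_id=93: salary < 71422 and level <= 6 → 11
emp_id=94: (no match → NULL) → NULL
emp_id=95: salary < 102479 → 45
emp_id=96: (no match → NULL) → NULL
emp_id=97: salary < 71422 and level <= 6 → -8
emp_id=98: (no match → NULL) → NULL
emp_id=99: salary < 71422 and level <= 6 → -1

NULL, -7, NULL, 11, NULL, 45, NULL, -8, NULL, -1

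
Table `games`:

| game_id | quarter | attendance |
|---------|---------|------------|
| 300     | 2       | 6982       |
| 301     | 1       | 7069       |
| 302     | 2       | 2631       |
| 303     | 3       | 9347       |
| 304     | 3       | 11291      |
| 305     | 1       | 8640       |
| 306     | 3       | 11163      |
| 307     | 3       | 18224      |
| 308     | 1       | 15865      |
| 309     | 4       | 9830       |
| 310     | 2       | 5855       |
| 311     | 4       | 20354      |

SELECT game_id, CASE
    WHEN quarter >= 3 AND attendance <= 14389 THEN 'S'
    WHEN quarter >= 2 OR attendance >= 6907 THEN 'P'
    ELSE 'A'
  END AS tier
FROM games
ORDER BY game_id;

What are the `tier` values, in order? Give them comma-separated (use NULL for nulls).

P, P, P, S, S, P, S, P, P, S, P, P

game_id=300: quarter >= 2 OR attendance >= 6907 → P
game_id=301: quarter >= 2 OR attendance >= 6907 → P
game_id=302: quarter >= 2 OR attendance >= 6907 → P
game_id=303: quarter >= 3 AND attendance <= 14389 → S
game_id=304: quarter >= 3 AND attendance <= 14389 → S
game_id=305: quarter >= 2 OR attendance >= 6907 → P
game_id=306: quarter >= 3 AND attendance <= 14389 → S
game_id=307: quarter >= 2 OR attendance >= 6907 → P
game_id=308: quarter >= 2 OR attendance >= 6907 → P
game_id=309: quarter >= 3 AND attendance <= 14389 → S
game_id=310: quarter >= 2 OR attendance >= 6907 → P
game_id=311: quarter >= 2 OR attendance >= 6907 → P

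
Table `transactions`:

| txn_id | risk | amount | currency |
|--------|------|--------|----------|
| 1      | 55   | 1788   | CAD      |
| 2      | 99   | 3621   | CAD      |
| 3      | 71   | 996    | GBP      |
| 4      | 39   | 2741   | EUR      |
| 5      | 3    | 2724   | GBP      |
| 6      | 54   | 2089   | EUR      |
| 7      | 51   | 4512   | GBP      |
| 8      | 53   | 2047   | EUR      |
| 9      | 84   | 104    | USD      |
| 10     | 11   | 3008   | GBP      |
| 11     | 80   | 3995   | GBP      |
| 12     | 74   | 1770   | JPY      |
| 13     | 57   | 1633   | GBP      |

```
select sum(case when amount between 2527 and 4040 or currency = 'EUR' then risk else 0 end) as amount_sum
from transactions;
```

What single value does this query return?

txn_id=1: ✗
txn_id=2: ✓ → 99
txn_id=3: ✗
txn_id=4: ✓ → 39
txn_id=5: ✓ → 3
txn_id=6: ✓ → 54
txn_id=7: ✗
txn_id=8: ✓ → 53
txn_id=9: ✗
txn_id=10: ✓ → 11
txn_id=11: ✓ → 80
txn_id=12: ✗
txn_id=13: ✗
amount_sum = 99 + 39 + 3 + 54 + 53 + 11 + 80 = 339

339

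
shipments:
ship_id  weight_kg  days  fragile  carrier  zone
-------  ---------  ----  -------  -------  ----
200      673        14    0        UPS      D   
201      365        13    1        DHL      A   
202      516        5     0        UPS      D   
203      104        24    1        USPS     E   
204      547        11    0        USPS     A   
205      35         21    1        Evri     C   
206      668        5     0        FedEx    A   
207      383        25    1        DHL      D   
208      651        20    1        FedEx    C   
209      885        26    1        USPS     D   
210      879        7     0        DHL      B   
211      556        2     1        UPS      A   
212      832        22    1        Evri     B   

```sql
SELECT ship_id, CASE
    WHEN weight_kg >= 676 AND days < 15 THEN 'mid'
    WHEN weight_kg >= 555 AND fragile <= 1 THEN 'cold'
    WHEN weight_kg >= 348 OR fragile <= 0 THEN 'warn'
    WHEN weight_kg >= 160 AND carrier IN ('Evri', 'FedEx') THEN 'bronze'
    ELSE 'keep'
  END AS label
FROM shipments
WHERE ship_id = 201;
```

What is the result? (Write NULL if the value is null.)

warn

ship_id = 201: weight_kg=365, days=13, fragile=1, carrier=DHL, zone=A.
weight_kg >= 676 AND days < 15 → false
weight_kg >= 555 AND fragile <= 1 → false
weight_kg >= 348 OR fragile <= 0 → true → warn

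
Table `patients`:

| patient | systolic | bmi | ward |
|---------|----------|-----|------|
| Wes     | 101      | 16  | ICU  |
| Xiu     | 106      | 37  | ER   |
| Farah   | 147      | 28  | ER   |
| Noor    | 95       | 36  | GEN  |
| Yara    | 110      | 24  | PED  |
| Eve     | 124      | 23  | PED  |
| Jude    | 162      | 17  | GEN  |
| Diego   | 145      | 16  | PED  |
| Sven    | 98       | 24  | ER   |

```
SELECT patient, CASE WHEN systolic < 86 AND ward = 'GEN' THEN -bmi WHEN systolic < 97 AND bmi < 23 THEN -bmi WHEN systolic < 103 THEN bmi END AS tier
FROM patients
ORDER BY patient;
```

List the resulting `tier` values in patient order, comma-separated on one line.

NULL, NULL, NULL, NULL, 36, 24, 16, NULL, NULL

patient=Diego: (no match → NULL) → NULL
patient=Eve: (no match → NULL) → NULL
patient=Farah: (no match → NULL) → NULL
patient=Jude: (no match → NULL) → NULL
patient=Noor: systolic < 103 → 36
patient=Sven: systolic < 103 → 24
patient=Wes: systolic < 103 → 16
patient=Xiu: (no match → NULL) → NULL
patient=Yara: (no match → NULL) → NULL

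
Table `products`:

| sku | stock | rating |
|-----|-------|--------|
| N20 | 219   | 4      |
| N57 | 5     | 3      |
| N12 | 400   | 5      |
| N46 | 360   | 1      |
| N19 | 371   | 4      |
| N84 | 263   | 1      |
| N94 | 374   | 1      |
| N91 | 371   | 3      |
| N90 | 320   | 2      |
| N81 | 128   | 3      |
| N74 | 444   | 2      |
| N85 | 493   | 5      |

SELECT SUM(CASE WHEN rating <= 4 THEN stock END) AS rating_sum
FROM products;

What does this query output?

sku=N20: ✓ → 219
sku=N57: ✓ → 5
sku=N12: ✗
sku=N46: ✓ → 360
sku=N19: ✓ → 371
sku=N84: ✓ → 263
sku=N94: ✓ → 374
sku=N91: ✓ → 371
sku=N90: ✓ → 320
sku=N81: ✓ → 128
sku=N74: ✓ → 444
sku=N85: ✗
rating_sum = 219 + 5 + 360 + 371 + 263 + 374 + 371 + 320 + 128 + 444 = 2855

2855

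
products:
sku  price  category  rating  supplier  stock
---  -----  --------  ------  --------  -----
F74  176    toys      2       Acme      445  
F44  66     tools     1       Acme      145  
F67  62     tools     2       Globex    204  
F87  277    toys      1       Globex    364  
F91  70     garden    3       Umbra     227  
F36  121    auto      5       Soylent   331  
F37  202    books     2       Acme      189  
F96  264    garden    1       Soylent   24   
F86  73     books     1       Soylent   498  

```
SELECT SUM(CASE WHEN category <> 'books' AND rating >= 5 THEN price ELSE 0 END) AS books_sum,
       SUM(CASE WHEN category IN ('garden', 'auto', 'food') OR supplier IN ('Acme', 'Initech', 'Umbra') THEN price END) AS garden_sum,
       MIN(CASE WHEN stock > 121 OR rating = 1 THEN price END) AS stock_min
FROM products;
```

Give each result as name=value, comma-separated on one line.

books_sum=121, garden_sum=899, stock_min=62

[books_sum: category <> 'books' AND rating >= 5]
sku=F74: ✗
sku=F44: ✗
sku=F67: ✗
sku=F87: ✗
sku=F91: ✗
sku=F36: ✓ → 121
sku=F37: ✗
sku=F96: ✗
sku=F86: ✗
books_sum = 121
—
[garden_sum: category IN ('garden', 'auto', 'food') OR supplier IN ('Acme', 'Initech', 'Umbra')]
sku=F74: ✓ → 176
sku=F44: ✓ → 66
sku=F67: ✗
sku=F87: ✗
sku=F91: ✓ → 70
sku=F36: ✓ → 121
sku=F37: ✓ → 202
sku=F96: ✓ → 264
sku=F86: ✗
garden_sum = 176 + 66 + 70 + 121 + 202 + 264 = 899
—
[stock_min: stock > 121 OR rating = 1]
sku=F74: ✓ → 176
sku=F44: ✓ → 66
sku=F67: ✓ → 62
sku=F87: ✓ → 277
sku=F91: ✓ → 70
sku=F36: ✓ → 121
sku=F37: ✓ → 202
sku=F96: ✓ → 264
sku=F86: ✓ → 73
stock_min = MIN(176, 66, 62, 277, 70, 121, 202, 264, 73) = 62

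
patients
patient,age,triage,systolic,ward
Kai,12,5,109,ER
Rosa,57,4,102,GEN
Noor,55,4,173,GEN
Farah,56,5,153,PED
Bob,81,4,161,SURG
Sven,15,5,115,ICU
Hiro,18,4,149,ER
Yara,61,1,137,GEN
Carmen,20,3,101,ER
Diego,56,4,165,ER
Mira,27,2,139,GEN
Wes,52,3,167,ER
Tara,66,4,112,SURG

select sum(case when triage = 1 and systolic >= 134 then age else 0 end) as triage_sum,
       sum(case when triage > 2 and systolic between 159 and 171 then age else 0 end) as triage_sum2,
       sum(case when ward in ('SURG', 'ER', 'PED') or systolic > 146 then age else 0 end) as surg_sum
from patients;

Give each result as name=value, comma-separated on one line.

triage_sum=61, triage_sum2=189, surg_sum=416

[triage_sum: triage = 1 and systolic >= 134]
patient=Kai: ✗
patient=Rosa: ✗
patient=Noor: ✗
patient=Farah: ✗
patient=Bob: ✗
patient=Sven: ✗
patient=Hiro: ✗
patient=Yara: ✓ → 61
patient=Carmen: ✗
patient=Diego: ✗
patient=Mira: ✗
patient=Wes: ✗
patient=Tara: ✗
triage_sum = 61
—
[triage_sum2: triage > 2 and systolic between 159 and 171]
patient=Kai: ✗
patient=Rosa: ✗
patient=Noor: ✗
patient=Farah: ✗
patient=Bob: ✓ → 81
patient=Sven: ✗
patient=Hiro: ✗
patient=Yara: ✗
patient=Carmen: ✗
patient=Diego: ✓ → 56
patient=Mira: ✗
patient=Wes: ✓ → 52
patient=Tara: ✗
triage_sum2 = 81 + 56 + 52 = 189
—
[surg_sum: ward in ('SURG', 'ER', 'PED') or systolic > 146]
patient=Kai: ✓ → 12
patient=Rosa: ✗
patient=Noor: ✓ → 55
patient=Farah: ✓ → 56
patient=Bob: ✓ → 81
patient=Sven: ✗
patient=Hiro: ✓ → 18
patient=Yara: ✗
patient=Carmen: ✓ → 20
patient=Diego: ✓ → 56
patient=Mira: ✗
patient=Wes: ✓ → 52
patient=Tara: ✓ → 66
surg_sum = 12 + 55 + 56 + 81 + 18 + 20 + 56 + 52 + 66 = 416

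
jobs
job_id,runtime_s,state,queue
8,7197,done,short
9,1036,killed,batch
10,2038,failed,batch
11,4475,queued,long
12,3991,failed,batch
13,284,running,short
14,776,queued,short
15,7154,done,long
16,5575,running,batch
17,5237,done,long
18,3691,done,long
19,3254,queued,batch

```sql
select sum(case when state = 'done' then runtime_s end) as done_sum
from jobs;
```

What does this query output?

23279

job_id=8: ✓ → 7197
job_id=9: ✗
job_id=10: ✗
job_id=11: ✗
job_id=12: ✗
job_id=13: ✗
job_id=14: ✗
job_id=15: ✓ → 7154
job_id=16: ✗
job_id=17: ✓ → 5237
job_id=18: ✓ → 3691
job_id=19: ✗
done_sum = 7197 + 7154 + 5237 + 3691 = 23279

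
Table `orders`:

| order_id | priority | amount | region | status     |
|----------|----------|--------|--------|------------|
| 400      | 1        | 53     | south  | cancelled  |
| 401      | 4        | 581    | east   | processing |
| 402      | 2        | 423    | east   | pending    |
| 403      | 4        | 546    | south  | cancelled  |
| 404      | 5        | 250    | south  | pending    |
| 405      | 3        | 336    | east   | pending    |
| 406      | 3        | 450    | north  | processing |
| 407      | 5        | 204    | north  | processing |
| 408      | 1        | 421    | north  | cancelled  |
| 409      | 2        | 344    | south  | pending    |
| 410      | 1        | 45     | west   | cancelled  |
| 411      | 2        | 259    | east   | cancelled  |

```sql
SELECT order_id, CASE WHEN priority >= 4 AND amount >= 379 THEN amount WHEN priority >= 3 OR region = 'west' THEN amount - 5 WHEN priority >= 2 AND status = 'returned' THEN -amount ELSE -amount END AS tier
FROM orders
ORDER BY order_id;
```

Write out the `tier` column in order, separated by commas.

-53, 581, -423, 546, 245, 331, 445, 199, -421, -344, 40, -259

order_id=400: ELSE → -53
order_id=401: priority >= 4 AND amount >= 379 → 581
order_id=402: ELSE → -423
order_id=403: priority >= 4 AND amount >= 379 → 546
order_id=404: priority >= 3 OR region = 'west' → 245
order_id=405: priority >= 3 OR region = 'west' → 331
order_id=406: priority >= 3 OR region = 'west' → 445
order_id=407: priority >= 3 OR region = 'west' → 199
order_id=408: ELSE → -421
order_id=409: ELSE → -344
order_id=410: priority >= 3 OR region = 'west' → 40
order_id=411: ELSE → -259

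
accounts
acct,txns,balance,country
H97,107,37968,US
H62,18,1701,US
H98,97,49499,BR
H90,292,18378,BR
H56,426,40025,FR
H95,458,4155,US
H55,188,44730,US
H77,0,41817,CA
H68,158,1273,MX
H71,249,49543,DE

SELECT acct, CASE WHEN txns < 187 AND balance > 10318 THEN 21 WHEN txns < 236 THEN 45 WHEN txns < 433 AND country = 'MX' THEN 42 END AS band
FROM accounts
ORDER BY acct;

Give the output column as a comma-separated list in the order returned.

45, NULL, 45, 45, NULL, 21, NULL, NULL, 21, 21

acct=H55: txns < 236 → 45
acct=H56: (no match → NULL) → NULL
acct=H62: txns < 236 → 45
acct=H68: txns < 236 → 45
acct=H71: (no match → NULL) → NULL
acct=H77: txns < 187 AND balance > 10318 → 21
acct=H90: (no match → NULL) → NULL
acct=H95: (no match → NULL) → NULL
acct=H97: txns < 187 AND balance > 10318 → 21
acct=H98: txns < 187 AND balance > 10318 → 21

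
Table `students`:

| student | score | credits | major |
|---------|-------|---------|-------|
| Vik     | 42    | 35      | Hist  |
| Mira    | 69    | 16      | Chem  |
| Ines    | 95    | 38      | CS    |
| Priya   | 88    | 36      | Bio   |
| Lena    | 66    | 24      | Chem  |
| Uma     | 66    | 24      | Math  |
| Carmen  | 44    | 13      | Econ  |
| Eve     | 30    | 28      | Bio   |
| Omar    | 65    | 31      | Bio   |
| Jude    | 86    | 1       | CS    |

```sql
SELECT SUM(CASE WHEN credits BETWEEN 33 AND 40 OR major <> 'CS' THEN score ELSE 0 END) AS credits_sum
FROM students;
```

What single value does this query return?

student=Vik: ✓ → 42
student=Mira: ✓ → 69
student=Ines: ✓ → 95
student=Priya: ✓ → 88
student=Lena: ✓ → 66
student=Uma: ✓ → 66
student=Carmen: ✓ → 44
student=Eve: ✓ → 30
student=Omar: ✓ → 65
student=Jude: ✗
credits_sum = 42 + 69 + 95 + 88 + 66 + 66 + 44 + 30 + 65 = 565

565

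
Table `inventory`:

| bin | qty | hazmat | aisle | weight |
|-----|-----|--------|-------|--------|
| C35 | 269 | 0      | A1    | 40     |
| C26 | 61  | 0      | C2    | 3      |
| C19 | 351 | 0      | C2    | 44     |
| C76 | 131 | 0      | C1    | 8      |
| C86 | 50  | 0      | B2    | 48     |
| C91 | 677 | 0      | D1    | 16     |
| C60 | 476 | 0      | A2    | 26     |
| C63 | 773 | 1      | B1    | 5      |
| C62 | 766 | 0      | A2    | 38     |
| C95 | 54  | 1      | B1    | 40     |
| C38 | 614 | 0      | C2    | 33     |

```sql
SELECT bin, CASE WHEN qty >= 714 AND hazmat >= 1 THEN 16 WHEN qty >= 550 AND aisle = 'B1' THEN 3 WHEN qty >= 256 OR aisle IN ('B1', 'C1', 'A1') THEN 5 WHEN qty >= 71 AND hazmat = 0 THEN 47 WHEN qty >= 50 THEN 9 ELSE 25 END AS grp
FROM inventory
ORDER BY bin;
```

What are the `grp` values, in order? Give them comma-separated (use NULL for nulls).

5, 9, 5, 5, 5, 5, 16, 5, 9, 5, 5

bin=C19: qty >= 256 OR aisle IN ('B1', 'C1', 'A1') → 5
bin=C26: qty >= 50 → 9
bin=C35: qty >= 256 OR aisle IN ('B1', 'C1', 'A1') → 5
bin=C38: qty >= 256 OR aisle IN ('B1', 'C1', 'A1') → 5
bin=C60: qty >= 256 OR aisle IN ('B1', 'C1', 'A1') → 5
bin=C62: qty >= 256 OR aisle IN ('B1', 'C1', 'A1') → 5
bin=C63: qty >= 714 AND hazmat >= 1 → 16
bin=C76: qty >= 256 OR aisle IN ('B1', 'C1', 'A1') → 5
bin=C86: qty >= 50 → 9
bin=C91: qty >= 256 OR aisle IN ('B1', 'C1', 'A1') → 5
bin=C95: qty >= 256 OR aisle IN ('B1', 'C1', 'A1') → 5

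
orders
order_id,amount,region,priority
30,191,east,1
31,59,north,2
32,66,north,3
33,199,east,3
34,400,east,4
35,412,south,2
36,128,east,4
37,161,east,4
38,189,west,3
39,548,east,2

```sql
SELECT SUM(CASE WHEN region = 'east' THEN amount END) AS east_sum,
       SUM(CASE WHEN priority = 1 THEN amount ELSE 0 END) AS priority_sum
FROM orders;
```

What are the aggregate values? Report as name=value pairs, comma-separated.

[east_sum: region = 'east']
order_id=30: ✓ → 191
order_id=31: ✗
order_id=32: ✗
order_id=33: ✓ → 199
order_id=34: ✓ → 400
order_id=35: ✗
order_id=36: ✓ → 128
order_id=37: ✓ → 161
order_id=38: ✗
order_id=39: ✓ → 548
east_sum = 191 + 199 + 400 + 128 + 161 + 548 = 1627
—
[priority_sum: priority = 1]
order_id=30: ✓ → 191
order_id=31: ✗
order_id=32: ✗
order_id=33: ✗
order_id=34: ✗
order_id=35: ✗
order_id=36: ✗
order_id=37: ✗
order_id=38: ✗
order_id=39: ✗
priority_sum = 191

east_sum=1627, priority_sum=191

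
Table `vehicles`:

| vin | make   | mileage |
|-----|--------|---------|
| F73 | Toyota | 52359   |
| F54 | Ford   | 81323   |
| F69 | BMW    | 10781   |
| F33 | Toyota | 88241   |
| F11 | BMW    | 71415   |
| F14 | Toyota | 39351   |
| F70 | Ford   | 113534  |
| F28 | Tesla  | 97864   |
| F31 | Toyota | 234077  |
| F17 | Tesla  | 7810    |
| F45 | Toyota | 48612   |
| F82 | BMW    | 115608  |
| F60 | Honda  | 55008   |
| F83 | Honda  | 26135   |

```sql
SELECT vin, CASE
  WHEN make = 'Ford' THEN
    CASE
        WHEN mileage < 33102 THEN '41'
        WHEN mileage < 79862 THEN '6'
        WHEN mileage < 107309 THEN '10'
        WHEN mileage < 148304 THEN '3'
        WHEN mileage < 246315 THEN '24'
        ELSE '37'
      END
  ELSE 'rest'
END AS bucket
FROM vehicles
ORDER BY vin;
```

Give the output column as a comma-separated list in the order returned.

vin=F11: make='BMW' → outer ELSE → rest
vin=F14: make='Toyota' → outer ELSE → rest
vin=F17: make='Tesla' → outer ELSE → rest
vin=F28: make='Tesla' → outer ELSE → rest
vin=F31: make='Toyota' → outer ELSE → rest
vin=F33: make='Toyota' → outer ELSE → rest
vin=F45: make='Toyota' → outer ELSE → rest
vin=F54: make='Ford' → inner[mileage < 107309] → 10
vin=F60: make='Honda' → outer ELSE → rest
vin=F69: make='BMW' → outer ELSE → rest
vin=F70: make='Ford' → inner[mileage < 148304] → 3
vin=F73: make='Toyota' → outer ELSE → rest
vin=F82: make='BMW' → outer ELSE → rest
vin=F83: make='Honda' → outer ELSE → rest

rest, rest, rest, rest, rest, rest, rest, 10, rest, rest, 3, rest, rest, rest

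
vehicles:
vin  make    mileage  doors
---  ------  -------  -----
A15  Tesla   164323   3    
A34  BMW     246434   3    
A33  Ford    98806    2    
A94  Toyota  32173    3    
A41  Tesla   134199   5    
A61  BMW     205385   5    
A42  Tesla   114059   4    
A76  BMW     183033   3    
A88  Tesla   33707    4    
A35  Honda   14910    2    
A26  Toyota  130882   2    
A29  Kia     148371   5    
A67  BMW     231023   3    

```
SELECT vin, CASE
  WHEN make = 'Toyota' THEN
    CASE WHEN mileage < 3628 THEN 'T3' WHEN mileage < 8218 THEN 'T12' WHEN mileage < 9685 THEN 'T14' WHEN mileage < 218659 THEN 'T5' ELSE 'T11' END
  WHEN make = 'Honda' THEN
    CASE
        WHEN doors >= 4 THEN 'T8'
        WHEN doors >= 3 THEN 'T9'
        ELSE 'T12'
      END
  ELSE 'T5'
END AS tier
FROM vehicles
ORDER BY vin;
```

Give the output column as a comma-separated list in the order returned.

T5, T5, T5, T5, T5, T12, T5, T5, T5, T5, T5, T5, T5

vin=A15: make='Tesla' → outer ELSE → T5
vin=A26: make='Toyota' → inner[mileage < 218659] → T5
vin=A29: make='Kia' → outer ELSE → T5
vin=A33: make='Ford' → outer ELSE → T5
vin=A34: make='BMW' → outer ELSE → T5
vin=A35: make='Honda' → inner[ELSE] → T12
vin=A41: make='Tesla' → outer ELSE → T5
vin=A42: make='Tesla' → outer ELSE → T5
vin=A61: make='BMW' → outer ELSE → T5
vin=A67: make='BMW' → outer ELSE → T5
vin=A76: make='BMW' → outer ELSE → T5
vin=A88: make='Tesla' → outer ELSE → T5
vin=A94: make='Toyota' → inner[mileage < 218659] → T5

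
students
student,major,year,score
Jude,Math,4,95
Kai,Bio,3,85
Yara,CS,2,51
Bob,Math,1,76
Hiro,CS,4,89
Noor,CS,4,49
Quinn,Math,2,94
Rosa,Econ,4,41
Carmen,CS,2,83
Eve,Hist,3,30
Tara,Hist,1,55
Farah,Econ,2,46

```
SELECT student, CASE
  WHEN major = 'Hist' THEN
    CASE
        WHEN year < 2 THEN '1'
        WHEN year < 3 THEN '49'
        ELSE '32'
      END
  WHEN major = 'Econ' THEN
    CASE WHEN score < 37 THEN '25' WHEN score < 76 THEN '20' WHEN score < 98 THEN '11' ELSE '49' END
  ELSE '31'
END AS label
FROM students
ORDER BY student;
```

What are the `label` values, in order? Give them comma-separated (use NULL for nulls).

student=Bob: major='Math' → outer ELSE → 31
student=Carmen: major='CS' → outer ELSE → 31
student=Eve: major='Hist' → inner[ELSE] → 32
student=Farah: major='Econ' → inner[score < 76] → 20
student=Hiro: major='CS' → outer ELSE → 31
student=Jude: major='Math' → outer ELSE → 31
student=Kai: major='Bio' → outer ELSE → 31
student=Noor: major='CS' → outer ELSE → 31
student=Quinn: major='Math' → outer ELSE → 31
student=Rosa: major='Econ' → inner[score < 76] → 20
student=Tara: major='Hist' → inner[year < 2] → 1
student=Yara: major='CS' → outer ELSE → 31

31, 31, 32, 20, 31, 31, 31, 31, 31, 20, 1, 31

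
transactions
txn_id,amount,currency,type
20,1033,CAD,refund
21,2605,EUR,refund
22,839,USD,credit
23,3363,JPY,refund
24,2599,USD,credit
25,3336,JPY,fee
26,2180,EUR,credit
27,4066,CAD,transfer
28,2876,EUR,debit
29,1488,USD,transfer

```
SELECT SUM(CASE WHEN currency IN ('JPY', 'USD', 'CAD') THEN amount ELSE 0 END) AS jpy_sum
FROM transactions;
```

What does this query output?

16724

txn_id=20: ✓ → 1033
txn_id=21: ✗
txn_id=22: ✓ → 839
txn_id=23: ✓ → 3363
txn_id=24: ✓ → 2599
txn_id=25: ✓ → 3336
txn_id=26: ✗
txn_id=27: ✓ → 4066
txn_id=28: ✗
txn_id=29: ✓ → 1488
jpy_sum = 1033 + 839 + 3363 + 2599 + 3336 + 4066 + 1488 = 16724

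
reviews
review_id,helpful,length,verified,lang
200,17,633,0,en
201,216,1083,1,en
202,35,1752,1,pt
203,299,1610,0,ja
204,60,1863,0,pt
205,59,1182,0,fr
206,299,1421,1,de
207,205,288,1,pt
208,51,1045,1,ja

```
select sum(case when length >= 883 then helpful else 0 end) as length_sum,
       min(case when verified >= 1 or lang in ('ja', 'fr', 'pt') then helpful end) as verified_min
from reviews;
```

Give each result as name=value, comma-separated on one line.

[length_sum: length >= 883]
review_id=200: ✗
review_id=201: ✓ → 216
review_id=202: ✓ → 35
review_id=203: ✓ → 299
review_id=204: ✓ → 60
review_id=205: ✓ → 59
review_id=206: ✓ → 299
review_id=207: ✗
review_id=208: ✓ → 51
length_sum = 216 + 35 + 299 + 60 + 59 + 299 + 51 = 1019
—
[verified_min: verified >= 1 or lang in ('ja', 'fr', 'pt')]
review_id=200: ✗
review_id=201: ✓ → 216
review_id=202: ✓ → 35
review_id=203: ✓ → 299
review_id=204: ✓ → 60
review_id=205: ✓ → 59
review_id=206: ✓ → 299
review_id=207: ✓ → 205
review_id=208: ✓ → 51
verified_min = MIN(216, 35, 299, 60, 59, 299, 205, 51) = 35

length_sum=1019, verified_min=35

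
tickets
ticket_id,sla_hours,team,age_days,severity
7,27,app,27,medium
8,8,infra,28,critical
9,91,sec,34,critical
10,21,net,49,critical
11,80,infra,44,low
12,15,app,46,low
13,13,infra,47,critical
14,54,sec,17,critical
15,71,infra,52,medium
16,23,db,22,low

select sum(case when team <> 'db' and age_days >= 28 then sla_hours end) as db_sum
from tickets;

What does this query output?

ticket_id=7: ✗
ticket_id=8: ✓ → 8
ticket_id=9: ✓ → 91
ticket_id=10: ✓ → 21
ticket_id=11: ✓ → 80
ticket_id=12: ✓ → 15
ticket_id=13: ✓ → 13
ticket_id=14: ✗
ticket_id=15: ✓ → 71
ticket_id=16: ✗
db_sum = 8 + 91 + 21 + 80 + 15 + 13 + 71 = 299

299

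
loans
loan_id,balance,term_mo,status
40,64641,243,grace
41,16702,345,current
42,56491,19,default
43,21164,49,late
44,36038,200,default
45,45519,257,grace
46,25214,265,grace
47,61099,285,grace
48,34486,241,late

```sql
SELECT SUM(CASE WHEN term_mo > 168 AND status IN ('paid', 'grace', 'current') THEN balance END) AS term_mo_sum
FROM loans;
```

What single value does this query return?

loan_id=40: ✓ → 64641
loan_id=41: ✓ → 16702
loan_id=42: ✗
loan_id=43: ✗
loan_id=44: ✗
loan_id=45: ✓ → 45519
loan_id=46: ✓ → 25214
loan_id=47: ✓ → 61099
loan_id=48: ✗
term_mo_sum = 64641 + 16702 + 45519 + 25214 + 61099 = 213175

213175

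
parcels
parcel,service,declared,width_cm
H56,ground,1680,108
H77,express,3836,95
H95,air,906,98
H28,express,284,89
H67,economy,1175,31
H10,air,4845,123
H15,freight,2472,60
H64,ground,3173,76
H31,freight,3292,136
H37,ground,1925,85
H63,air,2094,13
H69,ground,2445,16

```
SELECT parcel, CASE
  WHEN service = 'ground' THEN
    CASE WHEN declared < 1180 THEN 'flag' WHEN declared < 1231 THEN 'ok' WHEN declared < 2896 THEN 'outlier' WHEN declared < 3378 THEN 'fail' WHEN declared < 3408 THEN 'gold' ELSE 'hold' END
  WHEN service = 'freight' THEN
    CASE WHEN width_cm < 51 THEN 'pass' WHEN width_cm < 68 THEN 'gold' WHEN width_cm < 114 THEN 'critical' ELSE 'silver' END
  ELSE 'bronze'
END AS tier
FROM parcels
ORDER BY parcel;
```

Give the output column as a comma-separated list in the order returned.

bronze, gold, bronze, silver, outlier, outlier, bronze, fail, bronze, outlier, bronze, bronze

parcel=H10: service='air' → outer ELSE → bronze
parcel=H15: service='freight' → inner[width_cm < 68] → gold
parcel=H28: service='express' → outer ELSE → bronze
parcel=H31: service='freight' → inner[ELSE] → silver
parcel=H37: service='ground' → inner[declared < 2896] → outlier
parcel=H56: service='ground' → inner[declared < 2896] → outlier
parcel=H63: service='air' → outer ELSE → bronze
parcel=H64: service='ground' → inner[declared < 3378] → fail
parcel=H67: service='economy' → outer ELSE → bronze
parcel=H69: service='ground' → inner[declared < 2896] → outlier
parcel=H77: service='express' → outer ELSE → bronze
parcel=H95: service='air' → outer ELSE → bronze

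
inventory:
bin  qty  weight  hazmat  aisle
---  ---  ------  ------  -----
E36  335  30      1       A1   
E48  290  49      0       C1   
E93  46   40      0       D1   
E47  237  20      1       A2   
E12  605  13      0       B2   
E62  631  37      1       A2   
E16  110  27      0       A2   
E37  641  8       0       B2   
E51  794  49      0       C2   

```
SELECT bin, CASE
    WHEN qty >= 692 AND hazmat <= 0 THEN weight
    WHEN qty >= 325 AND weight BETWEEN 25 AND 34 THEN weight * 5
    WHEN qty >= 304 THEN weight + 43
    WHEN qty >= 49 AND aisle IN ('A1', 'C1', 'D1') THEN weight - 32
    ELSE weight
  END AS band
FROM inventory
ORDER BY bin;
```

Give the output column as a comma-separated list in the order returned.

bin=E12: qty >= 304 → 56
bin=E16: ELSE → 27
bin=E36: qty >= 325 AND weight BETWEEN 25 AND 34 → 150
bin=E37: qty >= 304 → 51
bin=E47: ELSE → 20
bin=E48: qty >= 49 AND aisle IN ('A1', 'C1', 'D1') → 17
bin=E51: qty >= 692 AND hazmat <= 0 → 49
bin=E62: qty >= 304 → 80
bin=E93: ELSE → 40

56, 27, 150, 51, 20, 17, 49, 80, 40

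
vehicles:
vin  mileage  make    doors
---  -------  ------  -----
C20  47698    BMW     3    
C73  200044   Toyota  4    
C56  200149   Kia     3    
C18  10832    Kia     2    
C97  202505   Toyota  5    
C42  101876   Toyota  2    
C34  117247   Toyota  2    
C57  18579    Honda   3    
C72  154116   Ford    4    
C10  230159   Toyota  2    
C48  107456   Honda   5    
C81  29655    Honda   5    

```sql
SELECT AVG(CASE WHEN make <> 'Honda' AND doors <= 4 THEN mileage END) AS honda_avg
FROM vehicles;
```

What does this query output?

132765.125

vin=C20: ✓ → 47698
vin=C73: ✓ → 200044
vin=C56: ✓ → 200149
vin=C18: ✓ → 10832
vin=C97: ✗
vin=C42: ✓ → 101876
vin=C34: ✓ → 117247
vin=C57: ✗
vin=C72: ✓ → 154116
vin=C10: ✓ → 230159
vin=C48: ✗
vin=C81: ✗
honda_avg = (47698 + 200044 + 200149 + 10832 + 101876 + 117247 + 154116 + 230159) / 8 = 132765.125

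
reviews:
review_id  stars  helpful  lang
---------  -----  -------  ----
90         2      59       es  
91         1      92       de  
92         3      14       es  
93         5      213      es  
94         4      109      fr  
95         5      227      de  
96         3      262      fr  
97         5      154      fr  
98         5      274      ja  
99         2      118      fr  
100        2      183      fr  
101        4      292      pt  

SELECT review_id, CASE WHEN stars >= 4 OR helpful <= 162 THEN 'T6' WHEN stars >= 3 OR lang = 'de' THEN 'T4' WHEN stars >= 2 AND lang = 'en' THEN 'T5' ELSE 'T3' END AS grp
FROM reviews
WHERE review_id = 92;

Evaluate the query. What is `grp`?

review_id = 92: stars=3, helpful=14, lang=es.
stars >= 4 OR helpful <= 162 → true → T6

T6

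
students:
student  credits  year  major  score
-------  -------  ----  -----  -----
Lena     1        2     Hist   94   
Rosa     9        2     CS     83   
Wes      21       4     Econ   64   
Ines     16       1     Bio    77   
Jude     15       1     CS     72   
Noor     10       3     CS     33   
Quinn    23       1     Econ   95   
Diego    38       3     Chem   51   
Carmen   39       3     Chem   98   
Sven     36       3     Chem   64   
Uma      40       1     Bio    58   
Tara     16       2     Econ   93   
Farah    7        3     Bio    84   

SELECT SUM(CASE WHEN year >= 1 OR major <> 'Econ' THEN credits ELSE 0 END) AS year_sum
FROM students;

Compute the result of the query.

student=Lena: ✓ → 1
student=Rosa: ✓ → 9
student=Wes: ✓ → 21
student=Ines: ✓ → 16
student=Jude: ✓ → 15
student=Noor: ✓ → 10
student=Quinn: ✓ → 23
student=Diego: ✓ → 38
student=Carmen: ✓ → 39
student=Sven: ✓ → 36
student=Uma: ✓ → 40
student=Tara: ✓ → 16
student=Farah: ✓ → 7
year_sum = 1 + 9 + 21 + 16 + 15 + 10 + 23 + 38 + 39 + 36 + 40 + 16 + 7 = 271

271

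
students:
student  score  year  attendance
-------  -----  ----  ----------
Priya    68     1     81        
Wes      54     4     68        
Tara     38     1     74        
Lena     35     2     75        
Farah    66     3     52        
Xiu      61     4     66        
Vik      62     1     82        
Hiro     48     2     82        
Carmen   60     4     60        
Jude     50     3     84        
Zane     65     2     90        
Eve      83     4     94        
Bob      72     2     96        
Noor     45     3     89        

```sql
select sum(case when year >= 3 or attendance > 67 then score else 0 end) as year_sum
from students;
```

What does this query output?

student=Priya: ✓ → 68
student=Wes: ✓ → 54
student=Tara: ✓ → 38
student=Lena: ✓ → 35
student=Farah: ✓ → 66
student=Xiu: ✓ → 61
student=Vik: ✓ → 62
student=Hiro: ✓ → 48
student=Carmen: ✓ → 60
student=Jude: ✓ → 50
student=Zane: ✓ → 65
student=Eve: ✓ → 83
student=Bob: ✓ → 72
student=Noor: ✓ → 45
year_sum = 68 + 54 + 38 + 35 + 66 + 61 + 62 + 48 + 60 + 50 + 65 + 83 + 72 + 45 = 807

807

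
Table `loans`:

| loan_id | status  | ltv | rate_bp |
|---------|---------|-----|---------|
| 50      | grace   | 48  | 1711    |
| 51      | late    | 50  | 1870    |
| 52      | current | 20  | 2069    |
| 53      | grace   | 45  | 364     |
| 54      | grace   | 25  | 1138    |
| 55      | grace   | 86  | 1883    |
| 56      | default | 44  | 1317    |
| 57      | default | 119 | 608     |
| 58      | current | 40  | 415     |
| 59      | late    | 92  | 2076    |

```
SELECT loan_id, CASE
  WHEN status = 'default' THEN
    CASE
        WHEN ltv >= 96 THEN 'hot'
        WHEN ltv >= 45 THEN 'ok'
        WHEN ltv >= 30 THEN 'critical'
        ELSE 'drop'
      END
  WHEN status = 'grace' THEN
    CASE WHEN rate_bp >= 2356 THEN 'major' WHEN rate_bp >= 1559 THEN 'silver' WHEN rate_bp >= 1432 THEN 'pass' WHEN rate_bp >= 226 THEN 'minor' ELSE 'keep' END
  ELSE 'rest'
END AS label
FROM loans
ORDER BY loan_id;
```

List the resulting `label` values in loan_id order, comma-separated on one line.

loan_id=50: status='grace' → inner[rate_bp >= 1559] → silver
loan_id=51: status='late' → outer ELSE → rest
loan_id=52: status='current' → outer ELSE → rest
loan_id=53: status='grace' → inner[rate_bp >= 226] → minor
loan_id=54: status='grace' → inner[rate_bp >= 226] → minor
loan_id=55: status='grace' → inner[rate_bp >= 1559] → silver
loan_id=56: status='default' → inner[ltv >= 30] → critical
loan_id=57: status='default' → inner[ltv >= 96] → hot
loan_id=58: status='current' → outer ELSE → rest
loan_id=59: status='late' → outer ELSE → rest

silver, rest, rest, minor, minor, silver, critical, hot, rest, rest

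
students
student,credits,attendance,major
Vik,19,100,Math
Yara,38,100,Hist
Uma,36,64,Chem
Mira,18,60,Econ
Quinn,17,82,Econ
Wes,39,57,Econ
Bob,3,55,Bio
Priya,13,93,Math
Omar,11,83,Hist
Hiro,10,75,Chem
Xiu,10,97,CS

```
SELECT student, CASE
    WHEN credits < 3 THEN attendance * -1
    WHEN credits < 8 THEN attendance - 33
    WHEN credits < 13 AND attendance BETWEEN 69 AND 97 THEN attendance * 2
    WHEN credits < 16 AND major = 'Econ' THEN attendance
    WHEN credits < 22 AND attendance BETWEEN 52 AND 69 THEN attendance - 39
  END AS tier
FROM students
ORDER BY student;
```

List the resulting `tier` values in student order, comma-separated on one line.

student=Bob: credits < 8 → 22
student=Hiro: credits < 13 AND attendance BETWEEN 69 AND 97 → 150
student=Mira: credits < 22 AND attendance BETWEEN 52 AND 69 → 21
student=Omar: credits < 13 AND attendance BETWEEN 69 AND 97 → 166
student=Priya: (no match → NULL) → NULL
student=Quinn: (no match → NULL) → NULL
student=Uma: (no match → NULL) → NULL
student=Vik: (no match → NULL) → NULL
student=Wes: (no match → NULL) → NULL
student=Xiu: credits < 13 AND attendance BETWEEN 69 AND 97 → 194
student=Yara: (no match → NULL) → NULL

22, 150, 21, 166, NULL, NULL, NULL, NULL, NULL, 194, NULL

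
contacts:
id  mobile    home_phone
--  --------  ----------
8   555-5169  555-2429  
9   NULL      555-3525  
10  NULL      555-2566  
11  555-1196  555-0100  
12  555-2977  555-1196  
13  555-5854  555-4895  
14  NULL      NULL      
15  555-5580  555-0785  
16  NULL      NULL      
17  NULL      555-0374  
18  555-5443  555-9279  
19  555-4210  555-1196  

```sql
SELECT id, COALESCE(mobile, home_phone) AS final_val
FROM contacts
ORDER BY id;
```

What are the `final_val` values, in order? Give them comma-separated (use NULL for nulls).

id=8: mobile=555-5169 → 555-5169
id=9: mobile=NULL, home_phone=555-3525 → 555-3525
id=10: mobile=NULL, home_phone=555-2566 → 555-2566
id=11: mobile=555-1196 → 555-1196
id=12: mobile=555-2977 → 555-2977
id=13: mobile=555-5854 → 555-5854
id=14: mobile=NULL, home_phone=NULL (all NULL) → NULL
id=15: mobile=555-5580 → 555-5580
id=16: mobile=NULL, home_phone=NULL (all NULL) → NULL
id=17: mobile=NULL, home_phone=555-0374 → 555-0374
id=18: mobile=555-5443 → 555-5443
id=19: mobile=555-4210 → 555-4210

555-5169, 555-3525, 555-2566, 555-1196, 555-2977, 555-5854, NULL, 555-5580, NULL, 555-0374, 555-5443, 555-4210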